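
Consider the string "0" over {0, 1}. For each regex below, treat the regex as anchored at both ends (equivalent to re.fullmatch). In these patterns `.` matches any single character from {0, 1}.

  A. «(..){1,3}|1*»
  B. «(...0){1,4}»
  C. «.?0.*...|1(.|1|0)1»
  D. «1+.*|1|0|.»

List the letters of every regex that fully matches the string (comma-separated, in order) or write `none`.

A → no match
B → no match
C → no match
D → match

D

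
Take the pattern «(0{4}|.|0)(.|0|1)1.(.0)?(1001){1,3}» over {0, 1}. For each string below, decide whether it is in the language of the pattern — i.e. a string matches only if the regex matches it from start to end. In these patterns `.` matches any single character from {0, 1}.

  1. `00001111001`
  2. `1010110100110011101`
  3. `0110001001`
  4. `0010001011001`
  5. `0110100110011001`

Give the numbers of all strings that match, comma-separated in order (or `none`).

1. `00001111001` → match
2 → no match — must end with `1001`
3. `0110001001` → match
4 → no match
5 → match

1, 3, 5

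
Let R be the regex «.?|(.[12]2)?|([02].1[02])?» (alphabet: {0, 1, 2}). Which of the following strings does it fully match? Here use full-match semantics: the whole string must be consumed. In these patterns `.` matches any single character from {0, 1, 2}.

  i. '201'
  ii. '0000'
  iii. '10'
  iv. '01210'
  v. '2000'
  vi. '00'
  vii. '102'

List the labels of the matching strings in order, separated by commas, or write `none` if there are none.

none

i. '201' → no match
ii. '0000' → no match
iii. '10' → no match
iv. '01210' → no match
v. '2000' → no match
vi. '00' → no match
vii. '102' → no match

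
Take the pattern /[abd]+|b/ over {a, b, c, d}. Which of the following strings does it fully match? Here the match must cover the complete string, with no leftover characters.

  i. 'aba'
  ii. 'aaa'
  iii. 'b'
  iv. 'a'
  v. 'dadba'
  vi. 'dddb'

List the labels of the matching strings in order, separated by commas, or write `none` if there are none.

i, ii, iii, iv, v, vi

i. 'aba' → match
ii. 'aaa' → match
iii. 'b' → match
iv. 'a' → match
v. 'dadba' → match
vi. 'dddb' → match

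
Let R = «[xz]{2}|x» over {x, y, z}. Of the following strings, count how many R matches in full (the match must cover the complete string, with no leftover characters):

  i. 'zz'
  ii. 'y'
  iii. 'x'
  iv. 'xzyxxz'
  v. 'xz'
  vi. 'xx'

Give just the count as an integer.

4

i → match
ii → no match
iii → match
iv → no match
v → match
vi → match
Total matched: 4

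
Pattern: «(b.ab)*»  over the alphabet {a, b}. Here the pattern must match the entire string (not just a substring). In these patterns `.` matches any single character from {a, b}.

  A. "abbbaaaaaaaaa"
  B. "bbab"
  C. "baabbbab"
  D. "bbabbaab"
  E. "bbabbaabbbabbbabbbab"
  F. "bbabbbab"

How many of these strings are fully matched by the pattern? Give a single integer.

5

A → no match
B → match
C → match
D → match
E → match
F → match
Total matched: 5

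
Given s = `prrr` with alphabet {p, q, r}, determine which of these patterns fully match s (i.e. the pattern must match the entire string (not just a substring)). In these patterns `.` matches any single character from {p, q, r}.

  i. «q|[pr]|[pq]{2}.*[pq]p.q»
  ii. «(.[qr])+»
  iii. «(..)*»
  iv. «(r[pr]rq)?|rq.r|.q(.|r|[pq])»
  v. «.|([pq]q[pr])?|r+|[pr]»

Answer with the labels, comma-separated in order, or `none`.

i → no match
ii → match
iii → match
iv → no match
v → no match

ii, iii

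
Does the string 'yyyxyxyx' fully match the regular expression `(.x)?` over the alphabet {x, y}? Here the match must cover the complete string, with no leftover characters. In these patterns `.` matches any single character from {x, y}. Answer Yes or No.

No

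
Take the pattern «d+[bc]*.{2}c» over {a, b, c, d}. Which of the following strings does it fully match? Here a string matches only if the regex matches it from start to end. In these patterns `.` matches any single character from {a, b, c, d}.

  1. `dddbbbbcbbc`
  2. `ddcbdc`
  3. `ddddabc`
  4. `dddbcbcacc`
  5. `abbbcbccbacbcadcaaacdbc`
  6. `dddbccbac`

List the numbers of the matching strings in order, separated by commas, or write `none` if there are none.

1, 2, 3, 4, 6

1 → match
2 → match
3 → match
4 → match
5 → no match — must start with `d`
6 → match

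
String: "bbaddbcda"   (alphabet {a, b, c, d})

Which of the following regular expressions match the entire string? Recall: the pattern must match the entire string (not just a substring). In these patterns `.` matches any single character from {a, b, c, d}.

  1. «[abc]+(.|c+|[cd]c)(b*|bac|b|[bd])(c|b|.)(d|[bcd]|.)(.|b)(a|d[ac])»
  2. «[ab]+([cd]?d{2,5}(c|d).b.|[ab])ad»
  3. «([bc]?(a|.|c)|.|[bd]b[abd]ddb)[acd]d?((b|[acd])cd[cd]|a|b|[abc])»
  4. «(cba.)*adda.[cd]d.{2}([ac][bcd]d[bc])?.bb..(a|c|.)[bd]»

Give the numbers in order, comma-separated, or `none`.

1, 3

1 → match
2 → no match — must end with "ad"
3 → match
4 → no match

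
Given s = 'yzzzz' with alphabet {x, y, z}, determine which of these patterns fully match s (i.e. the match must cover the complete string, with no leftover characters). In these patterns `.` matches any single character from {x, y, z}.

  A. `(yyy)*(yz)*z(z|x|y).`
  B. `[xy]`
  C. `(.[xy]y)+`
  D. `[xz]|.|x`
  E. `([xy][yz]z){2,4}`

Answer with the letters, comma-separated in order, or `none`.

A

A → match
B → no match
C → no match — must end with 'y'
D → no match
E → no match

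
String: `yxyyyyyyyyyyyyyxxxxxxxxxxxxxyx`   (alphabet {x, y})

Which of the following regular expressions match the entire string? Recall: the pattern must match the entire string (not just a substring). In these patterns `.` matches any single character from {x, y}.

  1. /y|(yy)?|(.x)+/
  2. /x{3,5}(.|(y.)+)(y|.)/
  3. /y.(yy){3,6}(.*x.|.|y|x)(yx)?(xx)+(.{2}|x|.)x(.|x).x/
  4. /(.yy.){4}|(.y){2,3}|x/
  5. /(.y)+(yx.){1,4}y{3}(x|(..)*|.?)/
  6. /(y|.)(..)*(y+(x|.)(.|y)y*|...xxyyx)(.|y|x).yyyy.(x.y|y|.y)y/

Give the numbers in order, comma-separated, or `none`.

3

1 → no match
2 → no match — must start with `x`
3 → match
4 → no match
5 → no match
6 → no match — must end with `yy`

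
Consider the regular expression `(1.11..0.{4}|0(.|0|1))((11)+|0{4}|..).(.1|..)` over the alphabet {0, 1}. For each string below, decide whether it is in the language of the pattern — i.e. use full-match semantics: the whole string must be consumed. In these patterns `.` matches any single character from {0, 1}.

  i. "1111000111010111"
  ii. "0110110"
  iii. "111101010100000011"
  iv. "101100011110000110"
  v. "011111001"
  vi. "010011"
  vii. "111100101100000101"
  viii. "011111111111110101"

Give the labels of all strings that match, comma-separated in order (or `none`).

i → match
ii → match
iii → match
iv → match
v → match
vi → no match
vii → no match
viii → no match

i, ii, iii, iv, v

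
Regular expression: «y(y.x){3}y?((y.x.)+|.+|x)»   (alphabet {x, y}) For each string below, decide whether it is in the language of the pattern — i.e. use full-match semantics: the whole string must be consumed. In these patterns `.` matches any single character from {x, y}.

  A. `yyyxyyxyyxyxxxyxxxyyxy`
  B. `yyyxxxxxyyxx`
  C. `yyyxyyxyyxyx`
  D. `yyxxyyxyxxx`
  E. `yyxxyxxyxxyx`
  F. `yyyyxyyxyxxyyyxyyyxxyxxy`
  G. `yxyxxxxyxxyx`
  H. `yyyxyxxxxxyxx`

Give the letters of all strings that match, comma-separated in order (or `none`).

A → match
B. `yyyxxxxxyyxx` → no match
C. `yyyxyyxyyxyx` → match
D. `yyxxyyxyxxx` → match
E. `yyxxyxxyxxyx` → match
F → no match
G. `yxyxxxxyxxyx` → no match — must start with `yy`
H → no match

A, C, D, E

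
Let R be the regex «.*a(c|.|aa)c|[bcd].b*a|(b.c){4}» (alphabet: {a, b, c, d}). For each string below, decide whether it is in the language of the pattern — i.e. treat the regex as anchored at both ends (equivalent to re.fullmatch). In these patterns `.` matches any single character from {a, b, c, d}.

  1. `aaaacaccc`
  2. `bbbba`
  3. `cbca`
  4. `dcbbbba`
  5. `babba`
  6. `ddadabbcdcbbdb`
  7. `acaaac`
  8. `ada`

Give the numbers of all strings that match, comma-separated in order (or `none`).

2, 4, 5, 7

1 → no match
2 → match
3 → no match
4 → match
5 → match
6 → no match
7 → match
8 → no match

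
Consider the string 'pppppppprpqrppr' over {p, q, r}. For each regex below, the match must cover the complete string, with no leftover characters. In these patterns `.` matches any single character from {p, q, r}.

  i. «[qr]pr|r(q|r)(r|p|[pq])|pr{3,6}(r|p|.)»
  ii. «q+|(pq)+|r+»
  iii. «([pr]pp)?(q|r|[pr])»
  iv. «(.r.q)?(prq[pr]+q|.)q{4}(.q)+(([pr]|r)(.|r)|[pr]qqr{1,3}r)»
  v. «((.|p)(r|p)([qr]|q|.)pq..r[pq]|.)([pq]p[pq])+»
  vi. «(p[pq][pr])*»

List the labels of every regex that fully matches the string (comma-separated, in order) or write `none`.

vi

i → no match
ii → no match
iii → no match
iv → no match
v → no match
vi → match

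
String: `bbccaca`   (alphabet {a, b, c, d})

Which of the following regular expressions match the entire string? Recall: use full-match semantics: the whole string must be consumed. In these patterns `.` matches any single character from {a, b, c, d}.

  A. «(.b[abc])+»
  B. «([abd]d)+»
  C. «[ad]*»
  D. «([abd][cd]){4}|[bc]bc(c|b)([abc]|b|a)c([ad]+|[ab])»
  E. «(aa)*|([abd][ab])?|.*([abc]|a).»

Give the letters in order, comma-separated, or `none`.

D, E

A → no match
B → no match — must end with `d`
C → no match
D → match
E → match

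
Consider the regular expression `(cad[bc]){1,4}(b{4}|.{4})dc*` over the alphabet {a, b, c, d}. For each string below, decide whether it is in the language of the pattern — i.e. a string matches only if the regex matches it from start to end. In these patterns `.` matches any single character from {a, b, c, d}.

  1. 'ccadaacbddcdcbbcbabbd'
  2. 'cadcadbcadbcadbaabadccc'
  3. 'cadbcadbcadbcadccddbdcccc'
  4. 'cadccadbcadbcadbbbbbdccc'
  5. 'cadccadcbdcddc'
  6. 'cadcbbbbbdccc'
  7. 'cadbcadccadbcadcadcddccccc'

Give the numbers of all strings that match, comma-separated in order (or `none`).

3, 4, 5, 7

1 → no match — must start with 'cad'
2 → no match
3 → match
4 → match
5 → match
6 → no match
7 → match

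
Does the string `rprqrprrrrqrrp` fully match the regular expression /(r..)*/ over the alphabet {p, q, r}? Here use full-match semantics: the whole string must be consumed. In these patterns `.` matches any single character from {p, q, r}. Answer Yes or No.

No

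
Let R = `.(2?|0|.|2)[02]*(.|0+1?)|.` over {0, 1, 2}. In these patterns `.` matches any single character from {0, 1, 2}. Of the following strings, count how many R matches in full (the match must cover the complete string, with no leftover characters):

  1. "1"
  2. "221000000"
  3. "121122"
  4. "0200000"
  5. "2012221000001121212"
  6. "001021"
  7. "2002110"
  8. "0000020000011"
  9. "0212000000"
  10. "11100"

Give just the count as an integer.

2

1 → match
2 → no match
3 → no match
4 → match
5 → no match
6 → no match
7 → no match
8 → no match
9 → no match
10 → no match
Total matched: 2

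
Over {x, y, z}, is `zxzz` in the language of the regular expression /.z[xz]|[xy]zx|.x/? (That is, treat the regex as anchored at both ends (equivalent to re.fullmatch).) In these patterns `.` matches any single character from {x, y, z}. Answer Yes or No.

No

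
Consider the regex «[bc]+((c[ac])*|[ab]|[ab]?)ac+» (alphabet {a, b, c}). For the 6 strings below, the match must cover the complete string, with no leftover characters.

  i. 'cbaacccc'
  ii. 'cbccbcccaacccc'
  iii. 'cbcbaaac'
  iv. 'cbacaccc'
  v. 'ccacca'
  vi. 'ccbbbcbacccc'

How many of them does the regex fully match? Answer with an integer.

i → match
ii → match
iii → no match
iv → no match
v → no match — must end with 'c'
vi → match
Total matched: 3

3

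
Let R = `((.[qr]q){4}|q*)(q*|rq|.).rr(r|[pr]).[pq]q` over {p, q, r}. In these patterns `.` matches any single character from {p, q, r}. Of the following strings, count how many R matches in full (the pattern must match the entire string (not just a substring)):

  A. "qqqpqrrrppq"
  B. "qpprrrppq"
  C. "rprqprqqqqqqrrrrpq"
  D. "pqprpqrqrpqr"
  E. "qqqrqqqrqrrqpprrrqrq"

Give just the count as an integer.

2

A → match
B → match
C → no match
D → no match — must end with "q"
E → no match
Total matched: 2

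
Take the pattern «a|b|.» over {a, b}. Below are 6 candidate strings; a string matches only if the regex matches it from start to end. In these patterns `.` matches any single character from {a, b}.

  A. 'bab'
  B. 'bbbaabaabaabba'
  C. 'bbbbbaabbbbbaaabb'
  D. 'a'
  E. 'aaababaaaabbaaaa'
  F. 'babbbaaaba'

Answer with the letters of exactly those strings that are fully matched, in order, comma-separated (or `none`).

D

A → no match
B → no match
C → no match
D → match
E → no match
F → no match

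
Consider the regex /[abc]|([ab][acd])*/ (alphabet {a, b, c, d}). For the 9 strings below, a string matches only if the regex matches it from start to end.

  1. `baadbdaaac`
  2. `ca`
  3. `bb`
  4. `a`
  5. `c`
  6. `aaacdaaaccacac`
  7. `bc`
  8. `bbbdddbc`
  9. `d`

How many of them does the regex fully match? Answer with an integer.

4

1 → match
2 → no match
3 → no match
4 → match
5 → match
6 → no match
7 → match
8 → no match
9 → no match
Total matched: 4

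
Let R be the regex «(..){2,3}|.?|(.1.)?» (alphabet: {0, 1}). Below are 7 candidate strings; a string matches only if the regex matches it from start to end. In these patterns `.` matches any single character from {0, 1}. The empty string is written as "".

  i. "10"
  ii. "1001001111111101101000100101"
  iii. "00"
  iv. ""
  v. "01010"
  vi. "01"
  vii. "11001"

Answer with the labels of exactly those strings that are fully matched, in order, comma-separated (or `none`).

iv

i → no match
ii → no match
iii → no match
iv → match
v → no match
vi → no match
vii → no match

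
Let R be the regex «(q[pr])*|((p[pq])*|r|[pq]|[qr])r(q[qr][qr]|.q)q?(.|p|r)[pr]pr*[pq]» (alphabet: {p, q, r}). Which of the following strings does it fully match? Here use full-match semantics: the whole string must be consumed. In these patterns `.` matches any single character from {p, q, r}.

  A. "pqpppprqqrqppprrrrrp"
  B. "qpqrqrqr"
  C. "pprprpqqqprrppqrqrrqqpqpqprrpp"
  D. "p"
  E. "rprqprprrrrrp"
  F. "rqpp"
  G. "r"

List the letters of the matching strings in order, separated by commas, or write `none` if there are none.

A, B

A → match
B → match
C → no match
D → no match
E → no match
F → no match
G → no match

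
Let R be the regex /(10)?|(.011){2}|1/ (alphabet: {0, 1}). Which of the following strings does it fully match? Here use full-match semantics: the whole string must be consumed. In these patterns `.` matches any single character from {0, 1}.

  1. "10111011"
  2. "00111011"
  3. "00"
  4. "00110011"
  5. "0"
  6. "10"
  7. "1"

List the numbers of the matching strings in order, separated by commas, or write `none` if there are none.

1, 2, 4, 6, 7

1 → match
2 → match
3 → no match
4 → match
5 → no match
6 → match
7 → match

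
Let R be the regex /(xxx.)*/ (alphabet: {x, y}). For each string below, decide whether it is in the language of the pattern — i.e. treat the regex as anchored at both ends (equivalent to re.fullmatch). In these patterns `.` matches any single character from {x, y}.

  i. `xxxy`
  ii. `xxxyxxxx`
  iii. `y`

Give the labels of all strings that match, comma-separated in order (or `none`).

i → match
ii → match
iii → no match

i, ii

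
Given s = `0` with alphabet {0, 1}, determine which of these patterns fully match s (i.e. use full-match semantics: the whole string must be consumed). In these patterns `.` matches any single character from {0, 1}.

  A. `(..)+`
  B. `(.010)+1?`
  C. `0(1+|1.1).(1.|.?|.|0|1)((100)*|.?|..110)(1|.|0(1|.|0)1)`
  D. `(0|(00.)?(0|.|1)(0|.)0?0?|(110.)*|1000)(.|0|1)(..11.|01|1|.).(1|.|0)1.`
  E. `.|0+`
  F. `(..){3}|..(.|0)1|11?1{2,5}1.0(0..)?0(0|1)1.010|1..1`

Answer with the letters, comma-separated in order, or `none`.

A → no match
B → no match
C → no match — must start with `01`
D → no match
E → match
F → no match

E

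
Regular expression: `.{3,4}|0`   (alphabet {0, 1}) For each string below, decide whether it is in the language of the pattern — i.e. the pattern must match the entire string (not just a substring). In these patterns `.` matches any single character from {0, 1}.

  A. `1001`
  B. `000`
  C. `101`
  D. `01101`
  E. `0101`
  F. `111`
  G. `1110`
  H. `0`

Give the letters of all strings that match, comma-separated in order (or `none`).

A, B, C, E, F, G, H

A → match
B → match
C → match
D → no match
E → match
F → match
G → match
H → match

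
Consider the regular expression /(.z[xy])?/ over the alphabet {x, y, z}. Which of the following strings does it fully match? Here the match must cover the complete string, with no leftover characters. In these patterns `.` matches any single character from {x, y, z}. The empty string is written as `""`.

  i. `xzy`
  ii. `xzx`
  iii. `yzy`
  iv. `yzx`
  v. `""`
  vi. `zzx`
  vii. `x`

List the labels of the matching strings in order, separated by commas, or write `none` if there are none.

i, ii, iii, iv, v, vi

i → match
ii → match
iii → match
iv → match
v → match
vi → match
vii → no match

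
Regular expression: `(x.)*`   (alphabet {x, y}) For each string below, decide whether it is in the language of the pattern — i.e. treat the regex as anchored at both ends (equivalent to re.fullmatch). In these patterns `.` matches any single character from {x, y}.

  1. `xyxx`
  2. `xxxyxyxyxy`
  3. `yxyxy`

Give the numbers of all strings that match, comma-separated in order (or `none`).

1. `xyxx` → match
2. `xxxyxyxyxy` → match
3. `yxyxy` → no match

1, 2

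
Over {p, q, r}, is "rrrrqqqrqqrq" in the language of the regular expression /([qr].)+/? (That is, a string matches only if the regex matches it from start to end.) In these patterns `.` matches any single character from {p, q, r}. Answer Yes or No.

Yes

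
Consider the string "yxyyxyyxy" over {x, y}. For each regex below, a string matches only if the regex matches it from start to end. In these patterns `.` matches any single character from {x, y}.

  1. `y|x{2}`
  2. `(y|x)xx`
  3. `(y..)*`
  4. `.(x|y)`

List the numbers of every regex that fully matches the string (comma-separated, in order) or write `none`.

1 → no match
2 → no match — must end with "xx"
3 → match
4 → no match

3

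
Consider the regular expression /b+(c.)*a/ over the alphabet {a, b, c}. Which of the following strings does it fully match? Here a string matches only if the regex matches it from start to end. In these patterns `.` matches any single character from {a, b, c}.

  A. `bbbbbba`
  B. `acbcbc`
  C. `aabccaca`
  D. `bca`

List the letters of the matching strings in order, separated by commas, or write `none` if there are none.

A

A → match
B → no match — must start with `b`
C → no match — must start with `b`
D → no match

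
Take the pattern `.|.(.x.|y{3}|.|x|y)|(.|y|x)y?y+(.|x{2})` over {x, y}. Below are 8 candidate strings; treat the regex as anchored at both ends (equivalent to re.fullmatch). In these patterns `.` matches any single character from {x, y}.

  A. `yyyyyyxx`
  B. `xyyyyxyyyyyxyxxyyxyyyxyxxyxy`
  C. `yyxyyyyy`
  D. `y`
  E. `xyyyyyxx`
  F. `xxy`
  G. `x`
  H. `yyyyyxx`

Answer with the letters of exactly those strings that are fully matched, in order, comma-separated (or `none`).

A, D, E, G, H

A → match
B → no match
C → no match
D → match
E → match
F → no match
G → match
H → match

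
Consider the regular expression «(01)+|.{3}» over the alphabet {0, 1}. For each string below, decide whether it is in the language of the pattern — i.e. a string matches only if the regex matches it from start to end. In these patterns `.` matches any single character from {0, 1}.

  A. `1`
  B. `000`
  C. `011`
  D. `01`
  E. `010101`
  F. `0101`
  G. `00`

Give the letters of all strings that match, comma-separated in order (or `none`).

A → no match
B → match
C → match
D → match
E → match
F → match
G → no match

B, C, D, E, F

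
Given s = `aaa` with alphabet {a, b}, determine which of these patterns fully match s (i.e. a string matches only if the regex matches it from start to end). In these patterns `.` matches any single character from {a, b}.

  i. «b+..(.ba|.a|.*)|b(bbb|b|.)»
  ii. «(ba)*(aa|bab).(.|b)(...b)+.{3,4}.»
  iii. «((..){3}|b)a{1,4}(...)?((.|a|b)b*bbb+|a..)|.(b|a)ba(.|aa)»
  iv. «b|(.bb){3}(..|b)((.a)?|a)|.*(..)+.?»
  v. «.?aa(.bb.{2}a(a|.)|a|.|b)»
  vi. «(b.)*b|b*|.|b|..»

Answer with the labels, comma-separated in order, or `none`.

i → no match — must start with `b`
ii → no match
iii → no match
iv → match
v → match
vi → no match

iv, v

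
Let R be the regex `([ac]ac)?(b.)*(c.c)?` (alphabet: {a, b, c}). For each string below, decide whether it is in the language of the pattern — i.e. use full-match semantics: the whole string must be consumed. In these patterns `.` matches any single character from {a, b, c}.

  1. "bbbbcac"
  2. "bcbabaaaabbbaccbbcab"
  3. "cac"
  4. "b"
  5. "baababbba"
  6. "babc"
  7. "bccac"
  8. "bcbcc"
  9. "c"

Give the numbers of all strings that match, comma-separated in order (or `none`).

1, 3, 6, 7

1 → match
2 → no match
3 → match
4 → no match
5 → no match
6 → match
7 → match
8 → no match
9 → no match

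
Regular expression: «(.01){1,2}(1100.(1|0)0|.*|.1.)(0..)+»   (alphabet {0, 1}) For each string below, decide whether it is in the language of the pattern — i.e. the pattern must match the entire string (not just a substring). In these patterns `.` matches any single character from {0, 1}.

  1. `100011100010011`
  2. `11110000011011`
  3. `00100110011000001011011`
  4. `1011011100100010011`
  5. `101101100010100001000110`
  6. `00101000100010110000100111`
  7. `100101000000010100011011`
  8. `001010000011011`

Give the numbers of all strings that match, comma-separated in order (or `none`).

1 → no match
2 → no match
3 → match
4 → match
5 → no match
6 → no match
7 → no match
8 → match

3, 4, 8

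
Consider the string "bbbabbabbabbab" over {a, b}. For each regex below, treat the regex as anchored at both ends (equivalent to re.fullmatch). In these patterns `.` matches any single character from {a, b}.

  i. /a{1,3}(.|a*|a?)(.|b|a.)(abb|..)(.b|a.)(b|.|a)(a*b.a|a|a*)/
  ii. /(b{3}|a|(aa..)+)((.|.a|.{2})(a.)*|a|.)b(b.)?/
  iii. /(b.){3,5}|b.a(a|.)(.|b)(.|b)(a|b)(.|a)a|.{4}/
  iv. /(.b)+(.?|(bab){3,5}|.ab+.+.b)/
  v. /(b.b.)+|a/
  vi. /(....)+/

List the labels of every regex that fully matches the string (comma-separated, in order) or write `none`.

i → no match — must start with "a"
ii → no match
iii → no match
iv → match
v → no match
vi → no match

iv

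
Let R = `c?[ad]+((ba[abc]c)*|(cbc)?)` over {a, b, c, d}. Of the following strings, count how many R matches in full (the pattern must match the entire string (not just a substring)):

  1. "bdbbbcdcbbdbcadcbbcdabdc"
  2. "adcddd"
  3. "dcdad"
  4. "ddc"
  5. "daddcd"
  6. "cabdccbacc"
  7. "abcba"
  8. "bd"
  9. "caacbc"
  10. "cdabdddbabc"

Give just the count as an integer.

1

1 → no match
2 → no match
3 → no match
4 → no match
5 → no match
6 → no match
7 → no match
8 → no match
9 → match
10 → no match
Total matched: 1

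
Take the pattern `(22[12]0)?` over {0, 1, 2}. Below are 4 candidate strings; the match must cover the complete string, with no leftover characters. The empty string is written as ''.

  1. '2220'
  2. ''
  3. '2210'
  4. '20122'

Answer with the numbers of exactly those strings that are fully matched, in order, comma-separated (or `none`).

1. '2220' → match
2. '' → match
3. '2210' → match
4. '20122' → no match

1, 2, 3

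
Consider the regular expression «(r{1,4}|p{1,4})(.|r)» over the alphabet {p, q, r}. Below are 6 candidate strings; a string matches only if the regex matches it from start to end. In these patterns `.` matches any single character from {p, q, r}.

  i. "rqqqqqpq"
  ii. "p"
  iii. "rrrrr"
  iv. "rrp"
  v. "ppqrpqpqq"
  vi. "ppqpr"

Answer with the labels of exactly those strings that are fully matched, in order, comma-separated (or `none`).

i → no match
ii → no match
iii → match
iv → match
v → no match
vi → no match

iii, iv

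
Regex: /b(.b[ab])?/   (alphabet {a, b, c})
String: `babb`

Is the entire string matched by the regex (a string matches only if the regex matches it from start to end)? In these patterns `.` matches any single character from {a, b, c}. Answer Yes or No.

Yes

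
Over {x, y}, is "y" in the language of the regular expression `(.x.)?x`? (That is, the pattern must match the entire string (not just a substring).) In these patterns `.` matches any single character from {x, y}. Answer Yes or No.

Every match must end with "x", but "y" does not.

No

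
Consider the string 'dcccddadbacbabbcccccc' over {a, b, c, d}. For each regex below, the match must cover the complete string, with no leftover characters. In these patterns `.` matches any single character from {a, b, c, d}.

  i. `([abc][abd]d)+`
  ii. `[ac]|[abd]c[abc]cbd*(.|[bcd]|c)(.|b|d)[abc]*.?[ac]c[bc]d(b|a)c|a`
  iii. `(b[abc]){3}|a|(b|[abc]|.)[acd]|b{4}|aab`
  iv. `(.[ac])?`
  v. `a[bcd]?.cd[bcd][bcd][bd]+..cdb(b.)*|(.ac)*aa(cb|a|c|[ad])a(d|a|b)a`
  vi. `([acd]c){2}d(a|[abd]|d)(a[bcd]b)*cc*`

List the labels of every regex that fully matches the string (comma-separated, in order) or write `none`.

i → no match — must end with 'd'
ii → no match
iii → no match
iv → no match
v → no match
vi → match

vi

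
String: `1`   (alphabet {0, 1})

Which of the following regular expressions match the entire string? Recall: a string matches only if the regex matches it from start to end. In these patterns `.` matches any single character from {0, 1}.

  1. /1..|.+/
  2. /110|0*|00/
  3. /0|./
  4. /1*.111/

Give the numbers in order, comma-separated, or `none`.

1 → match
2 → no match
3 → match
4 → no match — must end with `111`

1, 3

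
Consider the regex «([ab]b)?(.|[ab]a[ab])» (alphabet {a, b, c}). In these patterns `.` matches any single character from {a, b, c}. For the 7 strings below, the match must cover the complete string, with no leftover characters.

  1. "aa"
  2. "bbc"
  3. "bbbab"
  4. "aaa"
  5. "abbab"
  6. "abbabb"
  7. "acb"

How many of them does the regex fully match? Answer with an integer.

4

1 → no match
2 → match
3 → match
4 → match
5 → match
6 → no match
7 → no match
Total matched: 4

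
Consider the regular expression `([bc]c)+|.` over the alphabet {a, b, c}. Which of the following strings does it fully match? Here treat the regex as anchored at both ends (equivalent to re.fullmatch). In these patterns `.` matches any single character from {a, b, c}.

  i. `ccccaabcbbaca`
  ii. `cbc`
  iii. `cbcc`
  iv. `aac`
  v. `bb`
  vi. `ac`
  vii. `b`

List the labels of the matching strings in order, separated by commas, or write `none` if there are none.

i → no match
ii → no match
iii → no match
iv → no match
v → no match
vi → no match
vii → match

vii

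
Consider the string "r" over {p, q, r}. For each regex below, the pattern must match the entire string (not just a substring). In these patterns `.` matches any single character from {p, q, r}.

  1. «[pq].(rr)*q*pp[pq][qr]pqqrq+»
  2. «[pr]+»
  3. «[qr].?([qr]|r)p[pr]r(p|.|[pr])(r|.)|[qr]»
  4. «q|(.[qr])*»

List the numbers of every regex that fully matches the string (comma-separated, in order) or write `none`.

1 → no match — must end with "q"
2 → match
3 → match
4 → no match

2, 3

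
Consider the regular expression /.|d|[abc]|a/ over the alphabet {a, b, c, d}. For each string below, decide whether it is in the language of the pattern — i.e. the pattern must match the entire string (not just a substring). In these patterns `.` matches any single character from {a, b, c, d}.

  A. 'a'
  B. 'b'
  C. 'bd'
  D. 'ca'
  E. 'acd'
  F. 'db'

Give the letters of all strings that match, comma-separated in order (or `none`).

A → match
B → match
C → no match
D → no match
E → no match
F → no match

A, B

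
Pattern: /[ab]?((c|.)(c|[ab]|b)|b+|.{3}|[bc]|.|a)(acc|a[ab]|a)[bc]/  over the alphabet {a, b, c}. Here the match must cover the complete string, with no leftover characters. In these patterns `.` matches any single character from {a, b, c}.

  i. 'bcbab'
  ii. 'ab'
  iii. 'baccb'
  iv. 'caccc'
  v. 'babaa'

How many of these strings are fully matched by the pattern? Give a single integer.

i → match
ii → no match
iii → match
iv → match
v → no match
Total matched: 3

3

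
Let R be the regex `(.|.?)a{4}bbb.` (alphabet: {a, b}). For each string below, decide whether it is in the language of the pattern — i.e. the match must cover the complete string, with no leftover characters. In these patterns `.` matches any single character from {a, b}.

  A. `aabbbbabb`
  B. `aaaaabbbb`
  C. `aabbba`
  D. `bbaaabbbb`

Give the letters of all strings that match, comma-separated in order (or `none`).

B

A → no match
B → match
C → no match
D → no match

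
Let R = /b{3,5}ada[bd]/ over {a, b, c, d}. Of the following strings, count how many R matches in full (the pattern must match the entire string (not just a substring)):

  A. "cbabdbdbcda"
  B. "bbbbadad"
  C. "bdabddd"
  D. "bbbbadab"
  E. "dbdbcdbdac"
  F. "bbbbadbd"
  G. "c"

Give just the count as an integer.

A → no match — must start with "b"
B → match
C → no match
D → match
E → no match — must start with "b"
F → no match
G → no match — must start with "b"
Total matched: 2

2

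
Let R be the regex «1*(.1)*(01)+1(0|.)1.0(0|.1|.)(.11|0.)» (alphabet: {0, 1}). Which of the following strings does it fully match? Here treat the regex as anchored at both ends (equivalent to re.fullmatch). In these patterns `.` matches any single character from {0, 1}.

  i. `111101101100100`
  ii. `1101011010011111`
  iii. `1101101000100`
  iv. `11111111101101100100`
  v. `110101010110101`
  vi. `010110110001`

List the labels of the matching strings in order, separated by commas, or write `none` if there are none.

i, ii, iii, iv, vi

i → match
ii → match
iii → match
iv → match
v → no match
vi → match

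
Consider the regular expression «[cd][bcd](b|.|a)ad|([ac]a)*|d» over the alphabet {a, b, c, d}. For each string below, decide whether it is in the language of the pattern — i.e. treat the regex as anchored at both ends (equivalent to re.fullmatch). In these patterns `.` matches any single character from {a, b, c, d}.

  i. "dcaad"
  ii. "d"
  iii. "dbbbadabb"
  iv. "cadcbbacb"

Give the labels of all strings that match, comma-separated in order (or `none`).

i, ii

i → match
ii → match
iii → no match
iv → no match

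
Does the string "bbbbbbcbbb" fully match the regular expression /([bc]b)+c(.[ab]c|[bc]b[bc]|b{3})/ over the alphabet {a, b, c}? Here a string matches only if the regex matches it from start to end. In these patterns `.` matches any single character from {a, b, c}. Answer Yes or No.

Yes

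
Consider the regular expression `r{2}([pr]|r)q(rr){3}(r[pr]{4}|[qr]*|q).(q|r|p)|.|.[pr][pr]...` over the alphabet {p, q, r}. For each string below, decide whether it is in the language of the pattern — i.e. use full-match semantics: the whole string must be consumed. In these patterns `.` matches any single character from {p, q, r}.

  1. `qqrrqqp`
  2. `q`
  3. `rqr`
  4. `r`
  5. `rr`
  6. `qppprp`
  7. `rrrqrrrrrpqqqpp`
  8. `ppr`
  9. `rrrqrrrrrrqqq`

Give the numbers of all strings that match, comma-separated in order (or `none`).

2, 4, 6, 9

1 → no match
2 → match
3 → no match
4 → match
5 → no match
6 → match
7 → no match
8 → no match
9 → match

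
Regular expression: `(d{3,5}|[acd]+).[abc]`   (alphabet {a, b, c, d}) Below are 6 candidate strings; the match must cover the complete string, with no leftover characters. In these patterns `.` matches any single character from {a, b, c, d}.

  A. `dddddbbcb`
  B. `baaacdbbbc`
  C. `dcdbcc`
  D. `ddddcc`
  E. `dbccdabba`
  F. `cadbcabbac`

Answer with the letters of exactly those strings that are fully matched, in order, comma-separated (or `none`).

D

A → no match
B → no match
C → no match
D → match
E → no match
F → no match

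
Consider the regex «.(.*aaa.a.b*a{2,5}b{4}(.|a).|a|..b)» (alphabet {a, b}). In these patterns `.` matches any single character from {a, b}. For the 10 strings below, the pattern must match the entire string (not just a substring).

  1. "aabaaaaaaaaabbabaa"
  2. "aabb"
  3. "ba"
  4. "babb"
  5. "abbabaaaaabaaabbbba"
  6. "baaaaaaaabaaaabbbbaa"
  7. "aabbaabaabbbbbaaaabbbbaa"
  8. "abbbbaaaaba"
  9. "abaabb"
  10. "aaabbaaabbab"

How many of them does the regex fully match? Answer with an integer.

4

1 → no match
2 → match
3 → match
4 → match
5 → no match
6 → match
7 → no match
8 → no match
9 → no match
10 → no match
Total matched: 4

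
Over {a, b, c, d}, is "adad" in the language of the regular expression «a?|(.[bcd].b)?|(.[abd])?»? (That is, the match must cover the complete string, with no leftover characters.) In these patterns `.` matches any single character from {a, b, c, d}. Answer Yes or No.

No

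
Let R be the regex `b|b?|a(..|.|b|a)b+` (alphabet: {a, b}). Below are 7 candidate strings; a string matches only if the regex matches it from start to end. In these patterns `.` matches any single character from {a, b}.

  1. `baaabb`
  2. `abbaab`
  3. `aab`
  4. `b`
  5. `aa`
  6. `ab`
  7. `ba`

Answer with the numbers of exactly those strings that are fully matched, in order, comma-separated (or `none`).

1. `baaabb` → no match
2. `abbaab` → no match
3. `aab` → match
4. `b` → match
5. `aa` → no match
6. `ab` → no match
7. `ba` → no match

3, 4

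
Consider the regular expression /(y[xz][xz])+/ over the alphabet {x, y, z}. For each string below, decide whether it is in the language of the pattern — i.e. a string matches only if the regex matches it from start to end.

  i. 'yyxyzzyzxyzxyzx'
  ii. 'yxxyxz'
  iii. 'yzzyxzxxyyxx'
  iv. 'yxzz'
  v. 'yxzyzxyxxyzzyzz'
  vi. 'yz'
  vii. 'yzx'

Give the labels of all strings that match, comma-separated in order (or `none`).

ii, v, vii

i → no match
ii → match
iii → no match
iv → no match
v → match
vi → no match
vii → match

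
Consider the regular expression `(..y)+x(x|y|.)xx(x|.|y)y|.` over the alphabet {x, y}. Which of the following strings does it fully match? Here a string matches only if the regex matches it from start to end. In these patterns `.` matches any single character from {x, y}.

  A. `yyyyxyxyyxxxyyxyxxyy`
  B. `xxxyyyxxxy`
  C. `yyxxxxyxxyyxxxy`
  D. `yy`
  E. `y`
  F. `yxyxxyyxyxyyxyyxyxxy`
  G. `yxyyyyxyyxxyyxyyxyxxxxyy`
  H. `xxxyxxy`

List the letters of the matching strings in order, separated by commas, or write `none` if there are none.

A → no match
B → no match
C → no match
D → no match
E → match
F → no match
G → match
H → no match

E, G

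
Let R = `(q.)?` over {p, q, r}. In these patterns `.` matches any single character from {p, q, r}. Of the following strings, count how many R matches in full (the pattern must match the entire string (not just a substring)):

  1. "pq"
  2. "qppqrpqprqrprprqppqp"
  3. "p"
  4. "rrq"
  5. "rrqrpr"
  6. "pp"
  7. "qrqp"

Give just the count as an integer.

0

1 → no match
2 → no match
3 → no match
4 → no match
5 → no match
6 → no match
7 → no match
Total matched: 0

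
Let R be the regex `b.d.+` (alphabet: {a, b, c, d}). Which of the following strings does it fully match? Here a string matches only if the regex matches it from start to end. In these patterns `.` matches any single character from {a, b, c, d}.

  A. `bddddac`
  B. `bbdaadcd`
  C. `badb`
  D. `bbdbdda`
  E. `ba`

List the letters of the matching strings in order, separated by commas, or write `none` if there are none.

A, B, C, D

A → match
B → match
C → match
D → match
E → no match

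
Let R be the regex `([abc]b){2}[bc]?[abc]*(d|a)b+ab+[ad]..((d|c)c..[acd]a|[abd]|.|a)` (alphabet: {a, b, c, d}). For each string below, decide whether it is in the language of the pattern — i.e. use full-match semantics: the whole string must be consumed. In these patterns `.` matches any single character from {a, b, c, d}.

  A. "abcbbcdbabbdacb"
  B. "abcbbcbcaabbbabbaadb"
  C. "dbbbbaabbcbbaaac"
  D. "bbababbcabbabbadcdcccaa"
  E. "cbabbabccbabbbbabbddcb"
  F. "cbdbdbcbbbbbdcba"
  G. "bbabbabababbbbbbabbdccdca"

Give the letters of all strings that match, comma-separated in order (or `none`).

A → match
B → match
C → no match
D → match
E → match
F → no match
G → match

A, B, D, E, G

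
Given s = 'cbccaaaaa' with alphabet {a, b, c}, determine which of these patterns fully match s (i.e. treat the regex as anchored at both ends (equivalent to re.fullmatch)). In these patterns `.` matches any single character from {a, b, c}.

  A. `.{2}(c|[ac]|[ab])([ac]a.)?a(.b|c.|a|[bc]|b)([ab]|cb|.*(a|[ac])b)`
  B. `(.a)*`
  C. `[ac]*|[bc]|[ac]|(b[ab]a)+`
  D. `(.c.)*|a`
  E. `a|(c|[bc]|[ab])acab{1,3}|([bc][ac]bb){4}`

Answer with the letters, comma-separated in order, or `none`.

A → match
B → no match
C → no match
D → no match
E → no match

A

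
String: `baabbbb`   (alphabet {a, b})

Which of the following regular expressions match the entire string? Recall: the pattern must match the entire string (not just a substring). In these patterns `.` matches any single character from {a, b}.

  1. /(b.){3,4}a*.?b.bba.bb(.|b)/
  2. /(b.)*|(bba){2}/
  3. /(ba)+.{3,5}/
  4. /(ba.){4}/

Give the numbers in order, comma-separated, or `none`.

1 → no match
2 → no match
3 → match
4 → no match

3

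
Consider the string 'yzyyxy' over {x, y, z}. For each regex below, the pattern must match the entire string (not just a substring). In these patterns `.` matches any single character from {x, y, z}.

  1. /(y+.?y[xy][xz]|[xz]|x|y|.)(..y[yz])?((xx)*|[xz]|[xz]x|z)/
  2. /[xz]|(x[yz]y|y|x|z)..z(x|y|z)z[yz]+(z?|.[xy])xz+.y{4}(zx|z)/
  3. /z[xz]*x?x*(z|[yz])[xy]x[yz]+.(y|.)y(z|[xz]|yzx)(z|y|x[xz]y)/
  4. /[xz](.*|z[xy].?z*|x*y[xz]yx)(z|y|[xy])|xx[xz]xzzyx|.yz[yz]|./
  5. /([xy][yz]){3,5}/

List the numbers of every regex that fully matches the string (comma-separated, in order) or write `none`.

1 → no match
2 → no match
3 → no match — must start with 'z'
4 → no match
5 → match

5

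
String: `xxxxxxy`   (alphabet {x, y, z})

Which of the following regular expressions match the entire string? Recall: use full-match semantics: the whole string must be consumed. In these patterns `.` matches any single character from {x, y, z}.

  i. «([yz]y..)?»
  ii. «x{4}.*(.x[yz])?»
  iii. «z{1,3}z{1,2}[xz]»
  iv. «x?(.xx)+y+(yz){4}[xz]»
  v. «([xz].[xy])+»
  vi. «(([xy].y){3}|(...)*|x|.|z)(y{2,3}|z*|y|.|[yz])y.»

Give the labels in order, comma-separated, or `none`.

i → no match
ii → match
iii → no match — must start with `z`
iv → no match
v → no match
vi → no match

ii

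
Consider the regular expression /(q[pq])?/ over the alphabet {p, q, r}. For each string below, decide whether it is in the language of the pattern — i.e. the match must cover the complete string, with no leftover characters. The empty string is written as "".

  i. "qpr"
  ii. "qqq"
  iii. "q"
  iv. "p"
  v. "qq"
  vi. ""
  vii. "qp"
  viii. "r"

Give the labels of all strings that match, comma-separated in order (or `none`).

v, vi, vii

i. "qpr" → no match
ii. "qqq" → no match
iii. "q" → no match
iv. "p" → no match
v. "qq" → match
vi. "" → match
vii. "qp" → match
viii. "r" → no match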